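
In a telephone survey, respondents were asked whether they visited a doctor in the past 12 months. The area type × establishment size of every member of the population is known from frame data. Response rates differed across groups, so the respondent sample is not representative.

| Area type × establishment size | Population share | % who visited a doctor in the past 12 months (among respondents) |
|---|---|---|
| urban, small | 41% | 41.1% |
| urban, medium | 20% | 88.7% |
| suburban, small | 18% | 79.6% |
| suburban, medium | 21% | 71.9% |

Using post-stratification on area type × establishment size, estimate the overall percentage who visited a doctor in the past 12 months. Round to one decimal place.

Weight each group's respondent value by its population share:
  urban, small: 0.41 × 41.1 = 16.851
  urban, medium: 0.2 × 88.7 = 17.74
  suburban, small: 0.18 × 79.6 = 14.328
  suburban, medium: 0.21 × 71.9 = 15.099
Post-stratified estimate = 64.018 → 64.0%.

64.0%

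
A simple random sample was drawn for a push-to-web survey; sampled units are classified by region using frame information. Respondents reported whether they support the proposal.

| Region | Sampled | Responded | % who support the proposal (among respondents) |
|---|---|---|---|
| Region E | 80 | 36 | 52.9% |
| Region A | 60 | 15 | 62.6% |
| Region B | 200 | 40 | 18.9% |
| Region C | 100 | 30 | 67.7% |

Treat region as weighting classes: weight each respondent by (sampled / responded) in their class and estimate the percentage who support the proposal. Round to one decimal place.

Response rates by class: Region E 36/80 = 45%, Region A 15/60 = 25%, Region B 40/200 = 20%, Region C 30/100 = 30%.
Inverse-response-rate weighting restores each class to its sampled count, so class totals weight by n_sampled:
  Region E: 80 × 52.9 = 4232
  Region A: 60 × 62.6 = 3756
  Region B: 200 × 18.9 = 3780
  Region C: 100 × 67.7 = 6770
Adjusted estimate = 18,538 / 440 = 42.1318 → 42.1%.

42.1%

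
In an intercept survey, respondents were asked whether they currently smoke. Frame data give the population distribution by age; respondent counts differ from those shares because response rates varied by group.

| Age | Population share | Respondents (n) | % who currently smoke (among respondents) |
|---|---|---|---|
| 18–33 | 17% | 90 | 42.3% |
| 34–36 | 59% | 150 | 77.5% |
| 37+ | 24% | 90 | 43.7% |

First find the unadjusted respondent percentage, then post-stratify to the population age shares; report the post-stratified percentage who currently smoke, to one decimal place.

Naive respondent-only estimate (weights = respondent counts):
  (90/330)×42.3 + (150/330)×77.5 + (90/330)×43.7 = 58.6818%
Post-stratified estimate weights by population shares:
  0.17×42.3 + 0.59×77.5 + 0.24×43.7 = 63.404%

63.4%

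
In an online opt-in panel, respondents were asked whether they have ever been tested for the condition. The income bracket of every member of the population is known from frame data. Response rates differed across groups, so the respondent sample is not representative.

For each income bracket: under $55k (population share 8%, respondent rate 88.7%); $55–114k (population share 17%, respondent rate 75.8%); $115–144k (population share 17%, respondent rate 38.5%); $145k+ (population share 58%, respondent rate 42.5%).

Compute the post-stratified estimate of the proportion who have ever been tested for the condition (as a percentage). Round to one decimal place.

Reweight to the known income bracket distribution:
  under $55k: 0.08 × 88.7 = 7.096
  $55–114k: 0.17 × 75.8 = 12.886
  $115–144k: 0.17 × 38.5 = 6.545
  $145k+: 0.58 × 42.5 = 24.65
Post-stratified estimate = 51.177 → 51.2%.

51.2%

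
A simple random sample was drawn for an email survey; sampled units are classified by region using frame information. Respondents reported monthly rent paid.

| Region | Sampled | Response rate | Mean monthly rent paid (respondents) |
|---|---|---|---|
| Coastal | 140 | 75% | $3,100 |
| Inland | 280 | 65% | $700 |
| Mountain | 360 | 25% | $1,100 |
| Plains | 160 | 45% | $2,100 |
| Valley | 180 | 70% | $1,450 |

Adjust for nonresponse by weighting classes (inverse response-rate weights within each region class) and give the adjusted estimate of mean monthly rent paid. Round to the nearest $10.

Inverse-response-rate weighting restores each class to its sampled count, so class totals weight by n_sampled:
  Coastal: 140 × 3100 = 434,000
  Inland: 280 × 700 = 196,000
  Mountain: 360 × 1100 = 396,000
  Plains: 160 × 2100 = 336,000
  Valley: 180 × 1450 = 261,000
Adjusted estimate = 1,623,000 / 1,120 = 1449.11 → $1,450.

$1,450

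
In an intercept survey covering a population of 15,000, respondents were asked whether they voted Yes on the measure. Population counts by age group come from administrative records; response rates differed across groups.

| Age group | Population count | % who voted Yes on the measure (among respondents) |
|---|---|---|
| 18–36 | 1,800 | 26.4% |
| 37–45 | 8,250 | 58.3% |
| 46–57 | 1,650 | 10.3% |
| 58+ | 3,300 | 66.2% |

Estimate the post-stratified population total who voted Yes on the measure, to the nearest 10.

7,640

Each cell contributes its population count × the respondent rate:
  18–36: 1,800 × 26.4% = 475.2
  37–45: 8,250 × 58.3% = 4809.75
  46–57: 1,650 × 10.3% = 169.95
  58+: 3,300 × 66.2% = 2184.6
Estimated total = 7639.5 → 7,640.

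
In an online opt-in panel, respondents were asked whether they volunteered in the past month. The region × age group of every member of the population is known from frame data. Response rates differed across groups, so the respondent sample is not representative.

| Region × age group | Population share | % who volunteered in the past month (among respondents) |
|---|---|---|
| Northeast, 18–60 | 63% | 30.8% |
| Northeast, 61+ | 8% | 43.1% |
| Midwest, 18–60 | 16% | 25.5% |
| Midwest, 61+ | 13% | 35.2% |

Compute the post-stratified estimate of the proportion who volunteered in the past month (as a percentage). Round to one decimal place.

31.5%

Post-stratification weights by population share, not respondent share:
  Northeast, 18–60: 0.63 × 30.8 = 19.404
  Northeast, 61+: 0.08 × 43.1 = 3.448
  Midwest, 18–60: 0.16 × 25.5 = 4.08
  Midwest, 61+: 0.13 × 35.2 = 4.576
Post-stratified estimate = 31.508 → 31.5%.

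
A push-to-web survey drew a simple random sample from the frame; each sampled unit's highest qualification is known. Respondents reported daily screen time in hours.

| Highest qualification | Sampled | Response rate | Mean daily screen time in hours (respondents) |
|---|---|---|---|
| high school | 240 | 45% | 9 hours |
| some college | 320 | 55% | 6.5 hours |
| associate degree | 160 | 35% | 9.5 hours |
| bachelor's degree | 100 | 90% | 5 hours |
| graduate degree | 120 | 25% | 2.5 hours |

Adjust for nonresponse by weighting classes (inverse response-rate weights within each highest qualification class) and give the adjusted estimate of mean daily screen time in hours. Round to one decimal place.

Inverse-response-rate weighting restores each class to its sampled count, so class totals weight by n_sampled:
  high school: 240 × 9 = 2160
  some college: 320 × 6.5 = 2080
  associate degree: 160 × 9.5 = 1520
  bachelor's degree: 100 × 5 = 500
  graduate degree: 120 × 2.5 = 300
Adjusted estimate = 6560 / 940 = 6.97872 → 7.0.

7.0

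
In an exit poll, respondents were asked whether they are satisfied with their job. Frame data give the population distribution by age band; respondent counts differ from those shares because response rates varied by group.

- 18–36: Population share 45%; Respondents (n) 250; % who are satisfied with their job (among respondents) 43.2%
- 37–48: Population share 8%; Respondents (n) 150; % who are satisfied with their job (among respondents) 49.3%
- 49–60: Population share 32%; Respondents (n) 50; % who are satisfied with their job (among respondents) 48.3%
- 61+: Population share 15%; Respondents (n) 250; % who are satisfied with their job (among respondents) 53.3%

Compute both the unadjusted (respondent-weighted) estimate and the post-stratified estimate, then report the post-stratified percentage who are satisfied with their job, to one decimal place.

46.8%

Without adjustment, the pooled respondent share is:
  (250/700)×43.2 + (150/700)×49.3 + (50/700)×48.3 + (250/700)×53.3 = 48.4786%
Post-stratified estimate weights by population shares:
  0.45×43.2 + 0.08×49.3 + 0.32×48.3 + 0.15×53.3 = 46.835%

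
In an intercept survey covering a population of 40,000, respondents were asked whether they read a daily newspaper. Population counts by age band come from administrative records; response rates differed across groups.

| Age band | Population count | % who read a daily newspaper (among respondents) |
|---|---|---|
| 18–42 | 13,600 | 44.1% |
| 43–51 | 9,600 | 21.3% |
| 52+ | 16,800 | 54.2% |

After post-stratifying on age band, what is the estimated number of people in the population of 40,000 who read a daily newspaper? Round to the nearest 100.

17,100

Apply each group's respondent rate to its population count:
  18–42: 13,600 × 44.1% = 5997.6
  43–51: 9,600 × 21.3% = 2044.8
  52+: 16,800 × 54.2% = 9105.6
Estimated total = 17,148 → 17,100.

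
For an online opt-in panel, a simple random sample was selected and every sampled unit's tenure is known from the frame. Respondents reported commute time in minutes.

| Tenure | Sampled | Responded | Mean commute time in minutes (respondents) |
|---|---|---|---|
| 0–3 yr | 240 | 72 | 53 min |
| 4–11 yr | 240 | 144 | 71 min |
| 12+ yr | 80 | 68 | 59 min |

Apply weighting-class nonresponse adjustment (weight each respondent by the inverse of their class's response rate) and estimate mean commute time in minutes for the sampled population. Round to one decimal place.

61.6

Class response rates: 0–3 yr 72/240 = 30%, 4–11 yr 144/240 = 60%, 12+ yr 68/80 = 85%.
With weight = n_sampled/n_responded per class, the weighted class total is n_sampled:
  0–3 yr: 240 × 53 = 12,720
  4–11 yr: 240 × 71 = 17,040
  12+ yr: 80 × 59 = 4720
Adjusted estimate = 34,480 / 560 = 61.5714 → 61.6.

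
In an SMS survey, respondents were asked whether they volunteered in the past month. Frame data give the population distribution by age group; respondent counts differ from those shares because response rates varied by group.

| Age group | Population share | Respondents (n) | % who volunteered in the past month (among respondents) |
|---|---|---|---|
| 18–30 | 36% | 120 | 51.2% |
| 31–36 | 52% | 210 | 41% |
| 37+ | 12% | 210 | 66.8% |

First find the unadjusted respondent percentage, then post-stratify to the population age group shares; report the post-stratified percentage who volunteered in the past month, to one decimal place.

47.8%

Naive respondent-only estimate (weights = respondent counts):
  (120/540)×51.2 + (210/540)×41 + (210/540)×66.8 = 53.3%
Post-stratifying to population shares instead:
  0.36×51.2 + 0.52×41 + 0.12×66.8 = 47.768%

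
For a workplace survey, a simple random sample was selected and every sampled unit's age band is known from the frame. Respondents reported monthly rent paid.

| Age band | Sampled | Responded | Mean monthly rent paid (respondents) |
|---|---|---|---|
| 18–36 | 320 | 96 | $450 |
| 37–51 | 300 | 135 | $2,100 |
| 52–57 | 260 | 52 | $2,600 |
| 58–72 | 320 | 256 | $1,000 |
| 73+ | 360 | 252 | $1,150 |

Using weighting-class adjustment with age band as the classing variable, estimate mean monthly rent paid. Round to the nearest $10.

$1,400

Response rates by class: 18–36 96/320 = 30%, 37–51 135/300 = 45%, 52–57 52/260 = 20%, 58–72 256/320 = 80%, 73+ 252/360 = 70%.
With weight = n_sampled/n_responded per class, the weighted class total is n_sampled:
  18–36: 320 × 450 = 144,000
  37–51: 300 × 2100 = 630,000
  52–57: 260 × 2600 = 676,000
  58–72: 320 × 1000 = 320,000
  73+: 360 × 1150 = 414,000
Adjusted estimate = 2,184,000 / 1,560 = 1400 → $1,400.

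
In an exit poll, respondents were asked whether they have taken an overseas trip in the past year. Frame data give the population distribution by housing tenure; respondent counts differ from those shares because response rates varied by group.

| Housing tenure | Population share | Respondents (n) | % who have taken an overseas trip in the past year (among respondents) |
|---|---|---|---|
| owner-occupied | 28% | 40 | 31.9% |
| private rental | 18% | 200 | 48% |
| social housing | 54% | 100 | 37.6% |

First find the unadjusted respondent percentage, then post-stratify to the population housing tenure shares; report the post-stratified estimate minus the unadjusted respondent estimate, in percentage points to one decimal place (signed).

Without adjustment, the pooled respondent share is:
  (40/340)×31.9 + (200/340)×48 + (100/340)×37.6 = 43.0471%
Reweighting by population housing tenure shares:
  0.28×31.9 + 0.18×48 + 0.54×37.6 = 37.876%
Difference = 37.876 − 43.0471 = -5.1711 pp.

-5.2 percentage points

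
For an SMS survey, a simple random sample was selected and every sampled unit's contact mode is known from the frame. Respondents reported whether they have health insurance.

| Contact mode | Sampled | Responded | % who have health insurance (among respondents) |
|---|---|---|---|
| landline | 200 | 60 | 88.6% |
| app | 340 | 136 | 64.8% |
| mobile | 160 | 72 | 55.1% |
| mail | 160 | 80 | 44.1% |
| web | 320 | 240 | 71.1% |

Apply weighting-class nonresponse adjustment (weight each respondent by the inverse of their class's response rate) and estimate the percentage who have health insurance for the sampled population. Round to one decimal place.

Class response rates: landline 60/200 = 30%, app 136/340 = 40%, mobile 72/160 = 45%, mail 80/160 = 50%, web 240/320 = 75%.
Weighting each respondent by the inverse class response rate inflates each class back to its sampled size, so the class weight is n_sampled:
  landline: 200 × 88.6 = 17,720
  app: 340 × 64.8 = 22,032
  mobile: 160 × 55.1 = 8816
  mail: 160 × 44.1 = 7056
  web: 320 × 71.1 = 22,752
Adjusted estimate = 78,376 / 1,180 = 66.4203 → 66.4%.

66.4%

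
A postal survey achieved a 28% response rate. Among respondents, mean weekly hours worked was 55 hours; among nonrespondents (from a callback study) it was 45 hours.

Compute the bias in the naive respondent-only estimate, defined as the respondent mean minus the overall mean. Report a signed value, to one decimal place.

+7.2

Nonresponse fraction = 1 − 0.28 = 0.72.
Bias = (nonresponse fraction) × (respondent mean − nonrespondent mean)
     = 0.72 × (55 − 45) = 0.72 × 10 = 7.2.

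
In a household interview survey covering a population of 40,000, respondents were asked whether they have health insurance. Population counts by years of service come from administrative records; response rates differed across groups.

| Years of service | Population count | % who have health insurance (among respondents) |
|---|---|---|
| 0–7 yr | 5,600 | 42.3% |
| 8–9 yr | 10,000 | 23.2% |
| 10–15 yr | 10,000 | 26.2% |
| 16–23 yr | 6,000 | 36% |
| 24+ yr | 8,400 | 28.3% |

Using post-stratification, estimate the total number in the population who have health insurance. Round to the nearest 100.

Estimated count per cell = population count × respondent percentage:
  0–7 yr: 5,600 × 42.3% = 2368.8
  8–9 yr: 10,000 × 23.2% = 2320
  10–15 yr: 10,000 × 26.2% = 2620
  16–23 yr: 6,000 × 36% = 2160
  24+ yr: 8,400 × 28.3% = 2377.2
Estimated total = 11,846 → 11,800.

11,800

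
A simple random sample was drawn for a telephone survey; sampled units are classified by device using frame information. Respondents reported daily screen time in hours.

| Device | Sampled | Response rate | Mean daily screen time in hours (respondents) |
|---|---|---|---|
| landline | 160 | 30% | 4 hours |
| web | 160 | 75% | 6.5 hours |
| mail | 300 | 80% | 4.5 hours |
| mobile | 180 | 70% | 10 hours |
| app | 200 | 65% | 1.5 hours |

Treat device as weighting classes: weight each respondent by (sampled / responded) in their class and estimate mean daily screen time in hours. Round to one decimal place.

5.1

With weight = n_sampled/n_responded per class, the weighted class total is n_sampled:
  landline: 160 × 4 = 640
  web: 160 × 6.5 = 1040
  mail: 300 × 4.5 = 1350
  mobile: 180 × 10 = 1800
  app: 200 × 1.5 = 300
Adjusted estimate = 5130 / 1,000 = 5.13 → 5.1.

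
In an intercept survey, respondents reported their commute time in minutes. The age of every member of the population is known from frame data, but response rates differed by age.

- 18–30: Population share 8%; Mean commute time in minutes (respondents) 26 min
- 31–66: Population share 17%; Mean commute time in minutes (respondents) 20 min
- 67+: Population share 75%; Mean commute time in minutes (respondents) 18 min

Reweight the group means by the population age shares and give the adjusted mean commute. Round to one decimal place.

19.0

Reweight to the known age distribution:
  18–30: 0.08 × 26 = 2.08
  31–66: 0.17 × 20 = 3.4
  67+: 0.75 × 18 = 13.5
Post-stratified estimate = 18.98 → 19.0.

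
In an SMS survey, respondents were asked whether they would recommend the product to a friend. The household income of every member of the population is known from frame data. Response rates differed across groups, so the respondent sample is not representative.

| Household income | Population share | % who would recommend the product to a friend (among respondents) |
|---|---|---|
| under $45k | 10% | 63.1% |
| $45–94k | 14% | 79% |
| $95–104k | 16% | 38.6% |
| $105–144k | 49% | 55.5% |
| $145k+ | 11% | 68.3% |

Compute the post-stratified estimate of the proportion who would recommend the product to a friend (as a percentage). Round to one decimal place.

Post-stratification weights by population share, not respondent share:
  under $45k: 0.1 × 63.1 = 6.31
  $45–94k: 0.14 × 79 = 11.06
  $95–104k: 0.16 × 38.6 = 6.176
  $105–144k: 0.49 × 55.5 = 27.195
  $145k+: 0.11 × 68.3 = 7.513
Post-stratified estimate = 58.254 → 58.3%.

58.3%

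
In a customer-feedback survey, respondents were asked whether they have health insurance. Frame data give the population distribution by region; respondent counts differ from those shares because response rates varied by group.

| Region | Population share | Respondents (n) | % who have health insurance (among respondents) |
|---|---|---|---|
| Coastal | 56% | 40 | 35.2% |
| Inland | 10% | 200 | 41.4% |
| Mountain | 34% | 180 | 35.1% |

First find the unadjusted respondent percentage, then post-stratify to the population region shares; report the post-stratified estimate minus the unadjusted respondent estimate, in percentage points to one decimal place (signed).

Unadjusted (pooled respondent) estimate weights by respondent counts:
  (40/420)×35.2 + (200/420)×41.4 + (180/420)×35.1 = 38.1095%
Post-stratifying to population shares instead:
  0.56×35.2 + 0.1×41.4 + 0.34×35.1 = 35.786%
Difference = 35.786 − 38.1095 = -2.3235 pp.

-2.3 percentage points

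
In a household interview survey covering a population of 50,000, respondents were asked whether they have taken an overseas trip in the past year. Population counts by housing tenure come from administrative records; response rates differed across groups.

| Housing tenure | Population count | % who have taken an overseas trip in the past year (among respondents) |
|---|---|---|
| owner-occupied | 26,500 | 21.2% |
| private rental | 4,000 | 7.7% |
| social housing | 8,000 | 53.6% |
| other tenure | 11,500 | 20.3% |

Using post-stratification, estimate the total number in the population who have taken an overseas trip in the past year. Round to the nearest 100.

12,500

Each cell contributes its population count × the respondent rate:
  owner-occupied: 26,500 × 21.2% = 5618
  private rental: 4,000 × 7.7% = 308
  social housing: 8,000 × 53.6% = 4288
  other tenure: 11,500 × 20.3% = 2334.5
Estimated total = 12548.5 → 12,500.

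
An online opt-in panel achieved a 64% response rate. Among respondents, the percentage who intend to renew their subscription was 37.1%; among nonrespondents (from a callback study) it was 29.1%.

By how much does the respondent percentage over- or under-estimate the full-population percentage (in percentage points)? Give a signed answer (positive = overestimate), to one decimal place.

+2.9 percentage points

Nonresponse fraction = 1 − 0.64 = 0.36.
Bias = (nonresponse fraction) × (respondent percentage − nonrespondent percentage)
     = 0.36 × (37.1 − 29.1) = 0.36 × 8 = 2.88.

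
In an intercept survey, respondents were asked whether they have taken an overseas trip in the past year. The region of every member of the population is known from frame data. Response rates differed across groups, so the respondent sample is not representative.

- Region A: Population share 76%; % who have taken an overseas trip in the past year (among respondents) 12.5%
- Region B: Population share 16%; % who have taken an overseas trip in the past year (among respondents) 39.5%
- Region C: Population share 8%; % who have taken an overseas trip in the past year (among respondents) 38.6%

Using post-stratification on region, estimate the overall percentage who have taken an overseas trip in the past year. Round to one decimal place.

18.9%

Weight each group's respondent value by its population share:
  Region A: 0.76 × 12.5 = 9.5
  Region B: 0.16 × 39.5 = 6.32
  Region C: 0.08 × 38.6 = 3.088
Post-stratified estimate = 18.908 → 18.9%.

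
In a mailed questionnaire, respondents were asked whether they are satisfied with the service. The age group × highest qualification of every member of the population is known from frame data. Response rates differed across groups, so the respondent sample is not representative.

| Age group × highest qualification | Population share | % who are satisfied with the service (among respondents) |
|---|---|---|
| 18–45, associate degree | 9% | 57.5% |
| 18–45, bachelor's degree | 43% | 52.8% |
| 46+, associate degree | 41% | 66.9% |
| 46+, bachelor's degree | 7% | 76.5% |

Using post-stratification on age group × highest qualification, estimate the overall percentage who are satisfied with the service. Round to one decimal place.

Reweight to the known age group × highest qualification distribution:
  18–45, associate degree: 0.09 × 57.5 = 5.175
  18–45, bachelor's degree: 0.43 × 52.8 = 22.704
  46+, associate degree: 0.41 × 66.9 = 27.429
  46+, bachelor's degree: 0.07 × 76.5 = 5.355
Post-stratified estimate = 60.663 → 60.7%.

60.7%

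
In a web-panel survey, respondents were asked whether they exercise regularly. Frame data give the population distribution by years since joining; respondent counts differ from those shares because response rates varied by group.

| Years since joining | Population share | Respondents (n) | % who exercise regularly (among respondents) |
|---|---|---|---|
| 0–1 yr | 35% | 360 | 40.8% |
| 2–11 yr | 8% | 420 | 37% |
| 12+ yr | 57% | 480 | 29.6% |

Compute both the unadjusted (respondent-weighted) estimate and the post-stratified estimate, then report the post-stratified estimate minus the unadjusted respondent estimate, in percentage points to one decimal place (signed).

-1.2 percentage points

Unadjusted (pooled respondent) estimate weights by respondent counts:
  (360/1260)×40.8 + (420/1260)×37 + (480/1260)×29.6 = 35.2667%
Post-stratifying to population shares instead:
  0.35×40.8 + 0.08×37 + 0.57×29.6 = 34.112%
Difference = 34.112 − 35.2667 = -1.1547 pp.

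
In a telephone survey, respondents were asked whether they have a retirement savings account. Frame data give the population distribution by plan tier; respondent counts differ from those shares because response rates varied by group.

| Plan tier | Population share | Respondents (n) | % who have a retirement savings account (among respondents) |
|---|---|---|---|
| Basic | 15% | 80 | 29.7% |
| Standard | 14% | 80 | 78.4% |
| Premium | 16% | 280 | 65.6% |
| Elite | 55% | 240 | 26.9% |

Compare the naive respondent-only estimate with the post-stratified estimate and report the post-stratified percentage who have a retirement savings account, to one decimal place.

Unadjusted (pooled respondent) estimate weights by respondent counts:
  (80/680)×29.7 + (80/680)×78.4 + (280/680)×65.6 + (240/680)×26.9 = 49.2235%
Post-stratified estimate weights by population shares:
  0.15×29.7 + 0.14×78.4 + 0.16×65.6 + 0.55×26.9 = 40.722%

40.7%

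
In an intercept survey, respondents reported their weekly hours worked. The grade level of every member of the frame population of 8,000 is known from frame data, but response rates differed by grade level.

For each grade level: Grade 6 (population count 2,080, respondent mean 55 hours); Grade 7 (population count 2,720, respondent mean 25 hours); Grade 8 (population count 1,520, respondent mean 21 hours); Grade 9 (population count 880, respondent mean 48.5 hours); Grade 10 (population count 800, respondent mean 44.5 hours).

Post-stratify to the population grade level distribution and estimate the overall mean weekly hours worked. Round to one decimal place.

Reweight to the known grade level distribution:
  Grade 6: (2,080/8,000) × 55 = 14.3
  Grade 7: (2,720/8,000) × 25 = 8.5
  Grade 8: (1,520/8,000) × 21 = 3.99
  Grade 9: (880/8,000) × 48.5 = 5.335
  Grade 10: (800/8,000) × 44.5 = 4.45
Post-stratified estimate = 36.575 → 36.6.

36.6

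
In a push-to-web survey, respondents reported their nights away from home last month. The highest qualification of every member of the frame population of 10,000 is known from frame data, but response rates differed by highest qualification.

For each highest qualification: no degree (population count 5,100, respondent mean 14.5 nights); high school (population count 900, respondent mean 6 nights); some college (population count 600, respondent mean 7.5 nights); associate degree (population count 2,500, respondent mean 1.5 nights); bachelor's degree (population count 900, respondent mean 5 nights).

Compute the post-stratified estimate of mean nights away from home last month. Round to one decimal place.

9.2

Reweight to the known highest qualification distribution:
  no degree: (5,100/10,000) × 14.5 = 7.395
  high school: (900/10,000) × 6 = 0.54
  some college: (600/10,000) × 7.5 = 0.45
  associate degree: (2,500/10,000) × 1.5 = 0.375
  bachelor's degree: (900/10,000) × 5 = 0.45
Post-stratified estimate = 9.21 → 9.2.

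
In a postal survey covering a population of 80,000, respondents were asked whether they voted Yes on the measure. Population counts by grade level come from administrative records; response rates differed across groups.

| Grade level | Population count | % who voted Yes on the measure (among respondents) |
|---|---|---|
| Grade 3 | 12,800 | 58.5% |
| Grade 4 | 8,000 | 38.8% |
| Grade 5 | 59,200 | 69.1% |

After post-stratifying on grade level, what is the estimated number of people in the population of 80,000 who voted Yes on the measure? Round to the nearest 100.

51,500

Apply each group's respondent rate to its population count:
  Grade 3: 12,800 × 58.5% = 7488
  Grade 4: 8,000 × 38.8% = 3104
  Grade 5: 59,200 × 69.1% = 40907.2
Estimated total = 51499.2 → 51,500.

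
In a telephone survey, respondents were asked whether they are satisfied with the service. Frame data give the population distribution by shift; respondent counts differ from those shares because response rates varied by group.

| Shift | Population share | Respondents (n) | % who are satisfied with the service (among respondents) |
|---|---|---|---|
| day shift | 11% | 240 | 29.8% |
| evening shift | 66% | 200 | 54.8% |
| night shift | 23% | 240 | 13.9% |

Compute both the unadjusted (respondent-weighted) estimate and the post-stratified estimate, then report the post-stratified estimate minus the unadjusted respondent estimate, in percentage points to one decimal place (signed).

Unadjusted (pooled respondent) estimate weights by respondent counts:
  (240/680)×29.8 + (200/680)×54.8 + (240/680)×13.9 = 31.5412%
Post-stratified estimate weights by population shares:
  0.11×29.8 + 0.66×54.8 + 0.23×13.9 = 42.643%
Difference = 42.643 − 31.5412 = 11.1018 pp.

+11.1 percentage points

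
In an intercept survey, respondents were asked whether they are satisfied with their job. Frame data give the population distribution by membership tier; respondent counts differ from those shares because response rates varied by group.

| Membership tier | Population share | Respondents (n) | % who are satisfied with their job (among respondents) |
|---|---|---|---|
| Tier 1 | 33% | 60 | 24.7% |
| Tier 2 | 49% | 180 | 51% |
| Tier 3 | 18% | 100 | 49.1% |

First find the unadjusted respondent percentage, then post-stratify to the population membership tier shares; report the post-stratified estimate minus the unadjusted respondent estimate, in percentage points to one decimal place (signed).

-3.8 percentage points

Without adjustment, the pooled respondent share is:
  (60/340)×24.7 + (180/340)×51 + (100/340)×49.1 = 45.8%
Post-stratified estimate weights by population shares:
  0.33×24.7 + 0.49×51 + 0.18×49.1 = 41.979%
Difference = 41.979 − 45.8 = -3.821 pp.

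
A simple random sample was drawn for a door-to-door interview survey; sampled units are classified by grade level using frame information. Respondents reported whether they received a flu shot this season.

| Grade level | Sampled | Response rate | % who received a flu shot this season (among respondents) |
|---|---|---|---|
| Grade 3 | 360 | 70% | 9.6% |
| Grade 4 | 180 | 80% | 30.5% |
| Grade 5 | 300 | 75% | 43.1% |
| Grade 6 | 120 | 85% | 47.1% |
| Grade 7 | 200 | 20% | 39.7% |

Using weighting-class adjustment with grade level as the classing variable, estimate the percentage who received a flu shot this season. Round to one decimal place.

30.6%

Inverse-response-rate weighting restores each class to its sampled count, so class totals weight by n_sampled:
  Grade 3: 360 × 9.6 = 3456
  Grade 4: 180 × 30.5 = 5490
  Grade 5: 300 × 43.1 = 12,930
  Grade 6: 120 × 47.1 = 5652
  Grade 7: 200 × 39.7 = 7940
Adjusted estimate = 35,468 / 1,160 = 30.5759 → 30.6%.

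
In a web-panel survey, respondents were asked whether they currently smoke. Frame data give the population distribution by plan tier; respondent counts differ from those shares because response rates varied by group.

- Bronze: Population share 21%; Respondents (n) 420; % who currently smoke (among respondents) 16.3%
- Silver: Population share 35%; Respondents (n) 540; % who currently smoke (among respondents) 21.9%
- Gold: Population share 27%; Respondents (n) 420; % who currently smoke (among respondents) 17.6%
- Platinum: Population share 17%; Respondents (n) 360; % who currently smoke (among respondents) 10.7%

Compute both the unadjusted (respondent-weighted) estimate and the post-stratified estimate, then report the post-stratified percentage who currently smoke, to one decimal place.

17.7%

Unadjusted (pooled respondent) estimate weights by respondent counts:
  (420/1740)×16.3 + (540/1740)×21.9 + (420/1740)×17.6 + (360/1740)×10.7 = 17.1931%
Post-stratified estimate weights by population shares:
  0.21×16.3 + 0.35×21.9 + 0.27×17.6 + 0.17×10.7 = 17.659%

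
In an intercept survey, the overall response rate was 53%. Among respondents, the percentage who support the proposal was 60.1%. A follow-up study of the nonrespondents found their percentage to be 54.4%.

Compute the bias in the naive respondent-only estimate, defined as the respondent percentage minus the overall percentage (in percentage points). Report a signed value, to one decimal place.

+2.7 percentage points

Nonresponse fraction = 1 − 0.53 = 0.47.
Bias = (nonresponse fraction) × (respondent percentage − nonrespondent percentage)
     = 0.47 × (60.1 − 54.4) = 0.47 × 5.7 = 2.679.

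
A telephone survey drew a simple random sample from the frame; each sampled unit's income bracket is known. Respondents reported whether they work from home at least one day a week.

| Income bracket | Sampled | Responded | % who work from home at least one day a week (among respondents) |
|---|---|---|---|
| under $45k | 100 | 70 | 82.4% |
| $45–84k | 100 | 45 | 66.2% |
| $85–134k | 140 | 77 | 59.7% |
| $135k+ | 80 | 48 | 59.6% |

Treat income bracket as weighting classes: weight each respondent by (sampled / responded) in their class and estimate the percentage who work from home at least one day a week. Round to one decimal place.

66.6%

Class response rates: under $45k 70/100 = 70%, $45–84k 45/100 = 45%, $85–134k 77/140 = 55%, $135k+ 48/80 = 60%.
With weight = n_sampled/n_responded per class, the weighted class total is n_sampled:
  under $45k: 100 × 82.4 = 8240
  $45–84k: 100 × 66.2 = 6620
  $85–134k: 140 × 59.7 = 8358
  $135k+: 80 × 59.6 = 4768
Adjusted estimate = 27,986 / 420 = 66.6333 → 66.6%.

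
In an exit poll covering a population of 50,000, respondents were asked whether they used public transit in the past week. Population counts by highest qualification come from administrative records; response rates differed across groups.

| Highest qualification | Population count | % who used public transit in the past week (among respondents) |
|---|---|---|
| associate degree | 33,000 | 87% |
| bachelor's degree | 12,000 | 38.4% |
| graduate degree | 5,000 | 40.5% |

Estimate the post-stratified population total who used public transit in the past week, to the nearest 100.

35,300

Each cell contributes its population count × the respondent rate:
  associate degree: 33,000 × 87% = 28,710
  bachelor's degree: 12,000 × 38.4% = 4608
  graduate degree: 5,000 × 40.5% = 2025
Estimated total = 35,343 → 35,300.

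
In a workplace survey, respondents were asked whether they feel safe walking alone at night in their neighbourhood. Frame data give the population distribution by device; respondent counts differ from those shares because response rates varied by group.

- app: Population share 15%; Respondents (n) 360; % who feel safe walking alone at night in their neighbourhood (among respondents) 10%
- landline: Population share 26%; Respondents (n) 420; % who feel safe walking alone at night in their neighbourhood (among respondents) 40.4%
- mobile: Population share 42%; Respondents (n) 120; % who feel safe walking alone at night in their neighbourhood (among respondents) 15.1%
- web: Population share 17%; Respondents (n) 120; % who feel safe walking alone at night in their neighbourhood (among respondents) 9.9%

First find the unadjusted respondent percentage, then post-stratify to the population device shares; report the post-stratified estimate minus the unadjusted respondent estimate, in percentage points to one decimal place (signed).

Unadjusted (pooled respondent) estimate weights by respondent counts:
  (360/1020)×10 + (420/1020)×40.4 + (120/1020)×15.1 + (120/1020)×9.9 = 23.1059%
Reweighting by population device shares:
  0.15×10 + 0.26×40.4 + 0.42×15.1 + 0.17×9.9 = 20.029%
Difference = 20.029 − 23.1059 = -3.0769 pp.

-3.1 percentage points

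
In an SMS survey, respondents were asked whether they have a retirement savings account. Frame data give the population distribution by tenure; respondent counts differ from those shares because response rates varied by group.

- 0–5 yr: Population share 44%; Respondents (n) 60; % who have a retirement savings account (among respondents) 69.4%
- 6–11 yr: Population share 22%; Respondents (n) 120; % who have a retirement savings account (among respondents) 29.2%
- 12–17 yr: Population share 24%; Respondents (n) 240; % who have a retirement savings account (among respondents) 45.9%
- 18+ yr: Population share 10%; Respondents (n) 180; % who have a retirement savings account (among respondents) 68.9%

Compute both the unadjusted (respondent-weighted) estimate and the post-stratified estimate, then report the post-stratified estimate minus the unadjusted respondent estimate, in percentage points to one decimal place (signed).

+3.1 percentage points

Naive respondent-only estimate (weights = respondent counts):
  (60/600)×69.4 + (120/600)×29.2 + (240/600)×45.9 + (180/600)×68.9 = 51.81%
Post-stratifying to population shares instead:
  0.44×69.4 + 0.22×29.2 + 0.24×45.9 + 0.1×68.9 = 54.866%
Difference = 54.866 − 51.81 = 3.056 pp.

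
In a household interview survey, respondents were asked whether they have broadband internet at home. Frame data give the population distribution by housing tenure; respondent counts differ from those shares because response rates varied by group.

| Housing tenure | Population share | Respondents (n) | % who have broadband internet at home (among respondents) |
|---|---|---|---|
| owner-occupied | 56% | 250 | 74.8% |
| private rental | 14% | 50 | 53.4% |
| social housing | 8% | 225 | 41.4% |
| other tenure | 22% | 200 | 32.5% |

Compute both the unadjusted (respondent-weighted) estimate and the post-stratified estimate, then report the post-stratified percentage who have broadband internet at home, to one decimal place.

59.8%

Naive respondent-only estimate (weights = respondent counts):
  (250/725)×74.8 + (50/725)×53.4 + (225/725)×41.4 + (200/725)×32.5 = 51.2897%
Reweighting by population housing tenure shares:
  0.56×74.8 + 0.14×53.4 + 0.08×41.4 + 0.22×32.5 = 59.826%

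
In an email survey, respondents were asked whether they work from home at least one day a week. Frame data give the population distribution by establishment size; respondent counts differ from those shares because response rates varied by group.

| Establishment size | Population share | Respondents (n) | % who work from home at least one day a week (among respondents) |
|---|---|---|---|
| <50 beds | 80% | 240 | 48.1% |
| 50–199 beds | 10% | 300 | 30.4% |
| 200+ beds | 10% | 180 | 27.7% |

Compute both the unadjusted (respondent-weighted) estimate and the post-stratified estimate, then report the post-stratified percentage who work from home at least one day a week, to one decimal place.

Unadjusted (pooled respondent) estimate weights by respondent counts:
  (240/720)×48.1 + (300/720)×30.4 + (180/720)×27.7 = 35.625%
Reweighting by population establishment size shares:
  0.8×48.1 + 0.1×30.4 + 0.1×27.7 = 44.29%

44.3%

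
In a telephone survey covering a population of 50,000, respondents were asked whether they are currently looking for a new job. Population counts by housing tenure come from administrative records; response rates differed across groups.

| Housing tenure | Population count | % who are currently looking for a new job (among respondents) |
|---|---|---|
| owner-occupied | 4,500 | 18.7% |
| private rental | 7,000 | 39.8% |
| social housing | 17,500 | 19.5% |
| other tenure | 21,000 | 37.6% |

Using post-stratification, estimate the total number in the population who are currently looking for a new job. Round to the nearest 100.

Estimated count per cell = population count × respondent percentage:
  owner-occupied: 4,500 × 18.7% = 841.5
  private rental: 7,000 × 39.8% = 2786
  social housing: 17,500 × 19.5% = 3412.5
  other tenure: 21,000 × 37.6% = 7896
Estimated total = 14,936 → 14,900.

14,900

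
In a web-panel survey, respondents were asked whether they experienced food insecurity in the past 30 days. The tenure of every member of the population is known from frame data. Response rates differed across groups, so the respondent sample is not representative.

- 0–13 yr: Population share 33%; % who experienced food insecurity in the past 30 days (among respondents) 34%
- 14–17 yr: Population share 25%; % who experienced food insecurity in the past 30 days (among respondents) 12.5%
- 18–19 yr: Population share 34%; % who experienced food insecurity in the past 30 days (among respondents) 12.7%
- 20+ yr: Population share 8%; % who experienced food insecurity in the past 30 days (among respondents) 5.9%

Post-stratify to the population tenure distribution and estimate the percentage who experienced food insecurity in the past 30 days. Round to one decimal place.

Reweight to the known tenure distribution:
  0–13 yr: 0.33 × 34 = 11.22
  14–17 yr: 0.25 × 12.5 = 3.125
  18–19 yr: 0.34 × 12.7 = 4.318
  20+ yr: 0.08 × 5.9 = 0.472
Post-stratified estimate = 19.135 → 19.1%.

19.1%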